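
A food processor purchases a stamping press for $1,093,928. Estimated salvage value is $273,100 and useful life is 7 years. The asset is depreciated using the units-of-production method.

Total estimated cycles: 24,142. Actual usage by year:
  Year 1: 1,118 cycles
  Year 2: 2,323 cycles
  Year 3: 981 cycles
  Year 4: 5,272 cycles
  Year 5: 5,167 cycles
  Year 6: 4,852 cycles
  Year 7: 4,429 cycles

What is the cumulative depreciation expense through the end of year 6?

$670,242

Depreciable base = $1,093,928 − $273,100 = $820,828.
Rate = $820,828 / 24,142 cycles = $34 per cycle.
Year 1: 1,118 × $34 = $38,012. Book value $1,055,916.
Year 2: 2,323 × $34 = $78,982. Book value $976,934.
Year 3: 981 × $34 = $33,354. Book value $943,580.
Year 4: 5,272 × $34 = $179,248. Book value $764,332.
Year 5: 5,167 × $34 = $175,678. Book value $588,654.
Year 6: 4,852 × $34 = $164,968. Book value $423,686.
Accumulated through year 6 = $1,093,928 − $423,686 = $670,242.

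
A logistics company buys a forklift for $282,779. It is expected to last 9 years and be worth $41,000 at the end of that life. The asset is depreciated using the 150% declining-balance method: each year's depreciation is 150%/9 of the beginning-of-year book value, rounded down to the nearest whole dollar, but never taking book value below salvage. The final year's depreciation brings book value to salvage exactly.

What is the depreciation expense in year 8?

Depreciable base = $282,779 − $41,000 = $241,779.
Year 1: ⌊$282,779 × 150%/9⌋ = $47,129. Book value $235,650.
Year 2: ⌊$235,650 × 150%/9⌋ = $39,275. Book value $196,375.
Year 3: ⌊$196,375 × 150%/9⌋ = $32,729. Book value $163,646.
Year 4: ⌊$163,646 × 150%/9⌋ = $27,274. Book value $136,372.
Year 5: ⌊$136,372 × 150%/9⌋ = $22,728. Book value $113,644.
Year 6: ⌊$113,644 × 150%/9⌋ = $18,940. Book value $94,704.
Year 7: ⌊$94,704 × 150%/9⌋ = $15,784. Book value $78,920.
Year 8: ⌊$78,920 × 150%/9⌋ = $13,153. Book value $65,767.

$13,153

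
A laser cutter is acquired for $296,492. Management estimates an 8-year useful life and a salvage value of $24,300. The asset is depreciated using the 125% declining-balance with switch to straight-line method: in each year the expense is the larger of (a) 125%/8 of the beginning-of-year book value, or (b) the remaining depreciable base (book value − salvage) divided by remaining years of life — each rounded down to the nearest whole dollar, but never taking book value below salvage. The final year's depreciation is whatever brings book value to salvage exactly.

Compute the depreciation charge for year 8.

Depreciable base = $296,492 − $24,300 = $272,192.
Year 1: DB = ⌊$296,492 × 125%/8⌋ = $46,326; SL = ⌊$272,192/8⌋ = $34,024 → take DB $46,326. Book value $250,166.
Year 2: DB = ⌊$250,166 × 125%/8⌋ = $39,088; SL = ⌊$225,866/7⌋ = $32,266 → take DB $39,088. Book value $211,078.
Year 3: DB = ⌊$211,078 × 125%/8⌋ = $32,980; SL = ⌊$186,778/6⌋ = $31,129 → take DB $32,980. Book value $178,098.
Year 4: DB = ⌊$178,098 × 125%/8⌋ = $27,827; SL = ⌊$153,798/5⌋ = $30,759 → take SL $30,759. Book value $147,339.
Year 5: DB = ⌊$147,339 × 125%/8⌋ = $23,021; SL = ⌊$123,039/4⌋ = $30,759 → take SL $30,759. Book value $116,580.
Year 6: DB = ⌊$116,580 × 125%/8⌋ = $18,215; SL = ⌊$92,280/3⌋ = $30,760 → take SL $30,760. Book value $85,820.
Year 7: DB = ⌊$85,820 × 125%/8⌋ = $13,409; SL = ⌊$61,520/2⌋ = $30,760 → take SL $30,760. Book value $55,060.
Year 8 (final): $55,060 − $24,300 = $30,760. Book value $24,300.

$30,760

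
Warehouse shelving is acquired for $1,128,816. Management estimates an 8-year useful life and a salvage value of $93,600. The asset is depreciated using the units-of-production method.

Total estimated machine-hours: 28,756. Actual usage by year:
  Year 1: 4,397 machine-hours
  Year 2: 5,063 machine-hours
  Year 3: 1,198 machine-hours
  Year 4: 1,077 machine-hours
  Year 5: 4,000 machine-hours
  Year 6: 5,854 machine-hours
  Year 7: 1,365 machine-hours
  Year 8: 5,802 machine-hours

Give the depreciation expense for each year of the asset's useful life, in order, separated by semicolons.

$158,292; $182,268; $43,128; $38,772; $144,000; $210,744; $49,140; $208,872

Depreciable base = $1,128,816 − $93,600 = $1,035,216.
Rate = $1,035,216 / 28,756 machine-hours = $36 per machine-hour.
Year 1: 4,397 × $36 = $158,292. Book value $970,524.
Year 2: 5,063 × $36 = $182,268. Book value $788,256.
Year 3: 1,198 × $36 = $43,128. Book value $745,128.
Year 4: 1,077 × $36 = $38,772. Book value $706,356.
Year 5: 4,000 × $36 = $144,000. Book value $562,356.
Year 6: 5,854 × $36 = $210,744. Book value $351,612.
Year 7: 1,365 × $36 = $49,140. Book value $302,472.
Year 8: 5,802 × $36 = $208,872. Book value $93,600.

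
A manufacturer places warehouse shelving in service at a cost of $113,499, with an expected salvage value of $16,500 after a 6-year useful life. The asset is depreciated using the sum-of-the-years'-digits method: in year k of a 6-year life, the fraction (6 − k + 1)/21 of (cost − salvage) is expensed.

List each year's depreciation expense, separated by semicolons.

$27,714; $23,095; $18,476; $13,857; $9,238; $4,619

Depreciable base = $113,499 − $16,500 = $96,999.
Sum of the years' digits = 6+5+4+3+2+1 = 21.
Year 1: $96,999 × 6/21 = $27,714. Book value $85,785.
Year 2: $96,999 × 5/21 = $23,095. Book value $62,690.
Year 3: $96,999 × 4/21 = $18,476. Book value $44,214.
Year 4: $96,999 × 3/21 = $13,857. Book value $30,357.
Year 5: $96,999 × 2/21 = $9,238. Book value $21,119.
Year 6: $96,999 × 1/21 = $4,619. Book value $16,500.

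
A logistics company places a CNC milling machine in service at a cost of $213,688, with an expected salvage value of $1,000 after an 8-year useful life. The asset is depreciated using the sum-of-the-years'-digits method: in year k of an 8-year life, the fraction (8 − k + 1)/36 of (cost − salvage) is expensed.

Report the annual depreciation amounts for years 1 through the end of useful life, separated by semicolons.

$47,264; $41,356; $35,448; $29,540; $23,632; $17,724; $11,816; $5,908

Depreciable base = $213,688 − $1,000 = $212,688.
Sum of the years' digits = 8+7+6+5+4+3+2+1 = 36.
Year 1: $212,688 × 8/36 = $47,264. Book value $166,424.
Year 2: $212,688 × 7/36 = $41,356. Book value $125,068.
Year 3: $212,688 × 6/36 = $35,448. Book value $89,620.
Year 4: $212,688 × 5/36 = $29,540. Book value $60,080.
Year 5: $212,688 × 4/36 = $23,632. Book value $36,448.
Year 6: $212,688 × 3/36 = $17,724. Book value $18,724.
Year 7: $212,688 × 2/36 = $11,816. Book value $6,908.
Year 8: $212,688 × 1/36 = $5,908. Book value $1,000.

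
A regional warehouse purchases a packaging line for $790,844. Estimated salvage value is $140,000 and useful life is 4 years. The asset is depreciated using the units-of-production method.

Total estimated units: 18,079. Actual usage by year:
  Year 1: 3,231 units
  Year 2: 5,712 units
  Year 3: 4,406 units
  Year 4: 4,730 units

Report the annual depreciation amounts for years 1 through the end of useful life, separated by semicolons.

Depreciable base = $790,844 − $140,000 = $650,844.
Rate = $650,844 / 18,079 units = $36 per unit.
Year 1: 3,231 × $36 = $116,316. Book value $674,528.
Year 2: 5,712 × $36 = $205,632. Book value $468,896.
Year 3: 4,406 × $36 = $158,616. Book value $310,280.
Year 4: 4,730 × $36 = $170,280. Book value $140,000.

$116,316; $205,632; $158,616; $170,280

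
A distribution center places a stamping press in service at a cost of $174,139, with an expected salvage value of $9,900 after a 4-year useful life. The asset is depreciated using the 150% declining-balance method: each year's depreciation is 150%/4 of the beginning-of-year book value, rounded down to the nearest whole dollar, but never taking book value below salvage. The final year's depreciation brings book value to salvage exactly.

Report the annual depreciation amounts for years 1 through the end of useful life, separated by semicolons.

$65,302; $40,813; $25,509; $32,615

Depreciable base = $174,139 − $9,900 = $164,239.
Year 1: ⌊$174,139 × 150%/4⌋ = $65,302. Book value $108,837.
Year 2: ⌊$108,837 × 150%/4⌋ = $40,813. Book value $68,024.
Year 3: ⌊$68,024 × 150%/4⌋ = $25,509. Book value $42,515.
Year 4 (final): $42,515 − $9,900 = $32,615. Book value $9,900.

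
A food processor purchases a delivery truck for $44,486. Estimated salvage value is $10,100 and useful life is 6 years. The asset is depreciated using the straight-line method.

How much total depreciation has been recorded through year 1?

$5,731

Depreciable base = $44,486 − $10,100 = $34,386.
Annual expense = $34,386 / 6 = $5,731.
End of year 1: book value $38,755.
Accumulated through year 1 = $44,486 − $38,755 = $5,731.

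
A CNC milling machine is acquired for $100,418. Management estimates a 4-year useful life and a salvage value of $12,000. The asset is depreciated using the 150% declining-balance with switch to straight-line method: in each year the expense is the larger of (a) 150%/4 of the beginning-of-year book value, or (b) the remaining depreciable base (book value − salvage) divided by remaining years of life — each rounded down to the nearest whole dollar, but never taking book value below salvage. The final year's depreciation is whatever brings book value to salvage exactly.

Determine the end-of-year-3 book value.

$24,517

Depreciable base = $100,418 − $12,000 = $88,418.
Year 1: DB = ⌊$100,418 × 150%/4⌋ = $37,656; SL = ⌊$88,418/4⌋ = $22,104 → take DB $37,656. Book value $62,762.
Year 2: DB = ⌊$62,762 × 150%/4⌋ = $23,535; SL = ⌊$50,762/3⌋ = $16,920 → take DB $23,535. Book value $39,227.
Year 3: DB = ⌊$39,227 × 150%/4⌋ = $14,710; SL = ⌊$27,227/2⌋ = $13,613 → take DB $14,710. Book value $24,517.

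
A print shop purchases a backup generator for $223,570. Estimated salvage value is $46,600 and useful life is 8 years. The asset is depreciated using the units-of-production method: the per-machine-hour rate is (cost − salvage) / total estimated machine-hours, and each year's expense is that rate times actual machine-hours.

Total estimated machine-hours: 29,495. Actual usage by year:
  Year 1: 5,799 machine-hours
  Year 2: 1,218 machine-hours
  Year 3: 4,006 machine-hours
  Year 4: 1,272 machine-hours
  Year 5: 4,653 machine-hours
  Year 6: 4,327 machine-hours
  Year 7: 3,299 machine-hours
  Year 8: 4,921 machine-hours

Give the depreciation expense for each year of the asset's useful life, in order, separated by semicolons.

$34,794; $7,308; $24,036; $7,632; $27,918; $25,962; $19,794; $29,526

Depreciable base = $223,570 − $46,600 = $176,970.
Rate = $176,970 / 29,495 machine-hours = $6 per machine-hour.
Year 1: 5,799 × $6 = $34,794. Book value $188,776.
Year 2: 1,218 × $6 = $7,308. Book value $181,468.
Year 3: 4,006 × $6 = $24,036. Book value $157,432.
Year 4: 1,272 × $6 = $7,632. Book value $149,800.
Year 5: 4,653 × $6 = $27,918. Book value $121,882.
Year 6: 4,327 × $6 = $25,962. Book value $95,920.
Year 7: 3,299 × $6 = $19,794. Book value $76,126.
Year 8: 4,921 × $6 = $29,526. Book value $46,600.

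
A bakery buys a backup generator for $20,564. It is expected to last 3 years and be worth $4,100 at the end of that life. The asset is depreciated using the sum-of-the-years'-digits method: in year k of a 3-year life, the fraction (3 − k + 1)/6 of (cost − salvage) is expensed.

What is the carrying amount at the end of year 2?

$6,844

Depreciable base = $20,564 − $4,100 = $16,464.
Sum of the years' digits = 3+2+1 = 6.
Year 1: $16,464 × 3/6 = $8,232. Book value $12,332.
Year 2: $16,464 × 2/6 = $5,488. Book value $6,844.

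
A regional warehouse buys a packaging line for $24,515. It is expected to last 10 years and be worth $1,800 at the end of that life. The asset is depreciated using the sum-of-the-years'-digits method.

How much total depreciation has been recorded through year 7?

Depreciable base = $24,515 − $1,800 = $22,715.
Sum of the years' digits = 10+9+8+7+6+5+4+3+2+1 = 55.
Year 1: $22,715 × 10/55 = $4,130. Book value $20,385.
Year 2: $22,715 × 9/55 = $3,717. Book value $16,668.
Year 3: $22,715 × 8/55 = $3,304. Book value $13,364.
Year 4: $22,715 × 7/55 = $2,891. Book value $10,473.
Year 5: $22,715 × 6/55 = $2,478. Book value $7,995.
Year 6: $22,715 × 5/55 = $2,065. Book value $5,930.
Year 7: $22,715 × 4/55 = $1,652. Book value $4,278.
Accumulated through year 7 = $24,515 − $4,278 = $20,237.

$20,237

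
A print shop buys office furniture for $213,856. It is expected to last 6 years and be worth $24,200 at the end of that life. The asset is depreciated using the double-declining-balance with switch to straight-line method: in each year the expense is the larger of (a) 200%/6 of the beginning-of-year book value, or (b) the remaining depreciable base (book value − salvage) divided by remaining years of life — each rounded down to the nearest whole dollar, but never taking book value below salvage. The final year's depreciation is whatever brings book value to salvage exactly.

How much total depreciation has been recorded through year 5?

$185,693

Depreciable base = $213,856 − $24,200 = $189,656.
Year 1: DB = ⌊$213,856 × 200%/6⌋ = $71,285; SL = ⌊$189,656/6⌋ = $31,609 → take DB $71,285. Book value $142,571.
Year 2: DB = ⌊$142,571 × 200%/6⌋ = $47,523; SL = ⌊$118,371/5⌋ = $23,674 → take DB $47,523. Book value $95,048.
Year 3: DB = ⌊$95,048 × 200%/6⌋ = $31,682; SL = ⌊$70,848/4⌋ = $17,712 → take DB $31,682. Book value $63,366.
Year 4: DB = ⌊$63,366 × 200%/6⌋ = $21,122; SL = ⌊$39,166/3⌋ = $13,055 → take DB $21,122. Book value $42,244.
Year 5: DB = ⌊$42,244 × 200%/6⌋ = $14,081; SL = ⌊$18,044/2⌋ = $9,022 → take DB $14,081. Book value $28,163.
Accumulated through year 5 = $213,856 − $28,163 = $185,693.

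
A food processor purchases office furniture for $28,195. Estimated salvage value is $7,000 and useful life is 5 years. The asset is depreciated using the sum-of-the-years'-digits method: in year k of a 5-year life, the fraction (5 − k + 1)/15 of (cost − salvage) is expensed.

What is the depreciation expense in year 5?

$1,413

Depreciable base = $28,195 − $7,000 = $21,195.
Sum of the years' digits = 5+4+3+2+1 = 15.
Year 1: $21,195 × 5/15 = $7,065. Book value $21,130.
Year 2: $21,195 × 4/15 = $5,652. Book value $15,478.
Year 3: $21,195 × 3/15 = $4,239. Book value $11,239.
Year 4: $21,195 × 2/15 = $2,826. Book value $8,413.
Year 5: $21,195 × 1/15 = $1,413. Book value $7,000.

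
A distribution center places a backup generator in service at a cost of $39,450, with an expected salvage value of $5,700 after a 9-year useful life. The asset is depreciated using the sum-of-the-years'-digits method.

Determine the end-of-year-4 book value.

Depreciable base = $39,450 − $5,700 = $33,750.
Sum of the years' digits = 9+8+7+6+5+4+3+2+1 = 45.
Year 1: $33,750 × 9/45 = $6,750. Book value $32,700.
Year 2: $33,750 × 8/45 = $6,000. Book value $26,700.
Year 3: $33,750 × 7/45 = $5,250. Book value $21,450.
Year 4: $33,750 × 6/45 = $4,500. Book value $16,950.

$16,950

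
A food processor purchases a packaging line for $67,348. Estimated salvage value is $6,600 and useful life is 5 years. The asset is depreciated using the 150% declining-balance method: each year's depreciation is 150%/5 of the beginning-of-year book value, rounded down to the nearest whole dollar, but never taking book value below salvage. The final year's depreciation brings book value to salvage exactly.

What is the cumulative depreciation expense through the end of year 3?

Depreciable base = $67,348 − $6,600 = $60,748.
Year 1: ⌊$67,348 × 150%/5⌋ = $20,204. Book value $47,144.
Year 2: ⌊$47,144 × 150%/5⌋ = $14,143. Book value $33,001.
Year 3: ⌊$33,001 × 150%/5⌋ = $9,900. Book value $23,101.
Accumulated through year 3 = $67,348 − $23,101 = $44,247.

$44,247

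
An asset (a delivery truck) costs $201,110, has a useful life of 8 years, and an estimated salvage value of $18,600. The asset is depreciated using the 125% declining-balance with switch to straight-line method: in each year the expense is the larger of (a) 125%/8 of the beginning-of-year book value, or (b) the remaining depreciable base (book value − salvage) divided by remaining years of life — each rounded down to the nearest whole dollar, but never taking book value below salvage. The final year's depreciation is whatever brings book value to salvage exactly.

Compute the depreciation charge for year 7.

$20,441

Depreciable base = $201,110 − $18,600 = $182,510.
Year 1: DB = ⌊$201,110 × 125%/8⌋ = $31,423; SL = ⌊$182,510/8⌋ = $22,813 → take DB $31,423. Book value $169,687.
Year 2: DB = ⌊$169,687 × 125%/8⌋ = $26,513; SL = ⌊$151,087/7⌋ = $21,583 → take DB $26,513. Book value $143,174.
Year 3: DB = ⌊$143,174 × 125%/8⌋ = $22,370; SL = ⌊$124,574/6⌋ = $20,762 → take DB $22,370. Book value $120,804.
Year 4: DB = ⌊$120,804 × 125%/8⌋ = $18,875; SL = ⌊$102,204/5⌋ = $20,440 → take SL $20,440. Book value $100,364.
Year 5: DB = ⌊$100,364 × 125%/8⌋ = $15,681; SL = ⌊$81,764/4⌋ = $20,441 → take SL $20,441. Book value $79,923.
Year 6: DB = ⌊$79,923 × 125%/8⌋ = $12,487; SL = ⌊$61,323/3⌋ = $20,441 → take SL $20,441. Book value $59,482.
Year 7: DB = ⌊$59,482 × 125%/8⌋ = $9,294; SL = ⌊$40,882/2⌋ = $20,441 → take SL $20,441. Book value $39,041.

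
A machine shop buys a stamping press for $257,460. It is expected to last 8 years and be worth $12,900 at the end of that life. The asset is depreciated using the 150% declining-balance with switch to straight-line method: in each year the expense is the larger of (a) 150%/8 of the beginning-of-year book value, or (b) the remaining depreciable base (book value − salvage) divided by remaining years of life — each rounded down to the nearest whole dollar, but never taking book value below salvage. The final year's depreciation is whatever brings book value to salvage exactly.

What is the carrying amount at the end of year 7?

$37,726

Depreciable base = $257,460 − $12,900 = $244,560.
Year 1: DB = ⌊$257,460 × 150%/8⌋ = $48,273; SL = ⌊$244,560/8⌋ = $30,570 → take DB $48,273. Book value $209,187.
Year 2: DB = ⌊$209,187 × 150%/8⌋ = $39,222; SL = ⌊$196,287/7⌋ = $28,041 → take DB $39,222. Book value $169,965.
Year 3: DB = ⌊$169,965 × 150%/8⌋ = $31,868; SL = ⌊$157,065/6⌋ = $26,177 → take DB $31,868. Book value $138,097.
Year 4: DB = ⌊$138,097 × 150%/8⌋ = $25,893; SL = ⌊$125,197/5⌋ = $25,039 → take DB $25,893. Book value $112,204.
Year 5: DB = ⌊$112,204 × 150%/8⌋ = $21,038; SL = ⌊$99,304/4⌋ = $24,826 → take SL $24,826. Book value $87,378.
Year 6: DB = ⌊$87,378 × 150%/8⌋ = $16,383; SL = ⌊$74,478/3⌋ = $24,826 → take SL $24,826. Book value $62,552.
Year 7: DB = ⌊$62,552 × 150%/8⌋ = $11,728; SL = ⌊$49,652/2⌋ = $24,826 → take SL $24,826. Book value $37,726.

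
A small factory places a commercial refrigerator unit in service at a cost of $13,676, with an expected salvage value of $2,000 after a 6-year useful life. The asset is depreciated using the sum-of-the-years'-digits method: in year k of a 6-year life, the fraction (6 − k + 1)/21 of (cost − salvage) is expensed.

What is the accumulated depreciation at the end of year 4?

Depreciable base = $13,676 − $2,000 = $11,676.
Sum of the years' digits = 6+5+4+3+2+1 = 21.
Year 1: $11,676 × 6/21 = $3,336. Book value $10,340.
Year 2: $11,676 × 5/21 = $2,780. Book value $7,560.
Year 3: $11,676 × 4/21 = $2,224. Book value $5,336.
Year 4: $11,676 × 3/21 = $1,668. Book value $3,668.
Accumulated through year 4 = $13,676 − $3,668 = $10,008.

$10,008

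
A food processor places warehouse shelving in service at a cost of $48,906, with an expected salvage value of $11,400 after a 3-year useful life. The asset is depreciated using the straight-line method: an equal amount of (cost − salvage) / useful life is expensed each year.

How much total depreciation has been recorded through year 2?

Depreciable base = $48,906 − $11,400 = $37,506.
Annual expense = $37,506 / 3 = $12,502.
End of year 1: book value $36,404.
End of year 2: book value $23,902.
Accumulated through year 2 = $48,906 − $23,902 = $25,004.

$25,004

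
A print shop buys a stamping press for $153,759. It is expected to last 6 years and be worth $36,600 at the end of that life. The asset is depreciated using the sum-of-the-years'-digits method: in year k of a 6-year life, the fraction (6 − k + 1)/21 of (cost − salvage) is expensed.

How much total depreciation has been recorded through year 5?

Depreciable base = $153,759 − $36,600 = $117,159.
Sum of the years' digits = 6+5+4+3+2+1 = 21.
Year 1: $117,159 × 6/21 = $33,474. Book value $120,285.
Year 2: $117,159 × 5/21 = $27,895. Book value $92,390.
Year 3: $117,159 × 4/21 = $22,316. Book value $70,074.
Year 4: $117,159 × 3/21 = $16,737. Book value $53,337.
Year 5: $117,159 × 2/21 = $11,158. Book value $42,179.
Accumulated through year 5 = $153,759 − $42,179 = $111,580.

$111,580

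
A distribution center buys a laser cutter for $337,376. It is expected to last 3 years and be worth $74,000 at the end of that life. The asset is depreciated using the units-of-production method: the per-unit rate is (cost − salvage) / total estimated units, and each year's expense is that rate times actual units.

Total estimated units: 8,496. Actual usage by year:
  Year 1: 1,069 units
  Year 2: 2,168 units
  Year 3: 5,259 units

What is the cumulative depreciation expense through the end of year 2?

$100,347

Depreciable base = $337,376 − $74,000 = $263,376.
Rate = $263,376 / 8,496 units = $31 per unit.
Year 1: 1,069 × $31 = $33,139. Book value $304,237.
Year 2: 2,168 × $31 = $67,208. Book value $237,029.
Accumulated through year 2 = $337,376 − $237,029 = $100,347.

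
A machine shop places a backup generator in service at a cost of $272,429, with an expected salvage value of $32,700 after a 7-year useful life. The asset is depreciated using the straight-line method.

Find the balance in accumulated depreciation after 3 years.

$102,741

Depreciable base = $272,429 − $32,700 = $239,729.
Annual expense = $239,729 / 7 = $34,247.
End of year 1: book value $238,182.
End of year 2: book value $203,935.
End of year 3: book value $169,688.
Accumulated through year 3 = $272,429 − $169,688 = $102,741.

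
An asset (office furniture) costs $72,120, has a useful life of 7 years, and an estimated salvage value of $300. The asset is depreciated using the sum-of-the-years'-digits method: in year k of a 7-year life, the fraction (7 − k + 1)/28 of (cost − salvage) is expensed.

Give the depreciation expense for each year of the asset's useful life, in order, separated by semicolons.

$17,955; $15,390; $12,825; $10,260; $7,695; $5,130; $2,565

Depreciable base = $72,120 − $300 = $71,820.
Sum of the years' digits = 7+6+5+4+3+2+1 = 28.
Year 1: $71,820 × 7/28 = $17,955. Book value $54,165.
Year 2: $71,820 × 6/28 = $15,390. Book value $38,775.
Year 3: $71,820 × 5/28 = $12,825. Book value $25,950.
Year 4: $71,820 × 4/28 = $10,260. Book value $15,690.
Year 5: $71,820 × 3/28 = $7,695. Book value $7,995.
Year 6: $71,820 × 2/28 = $5,130. Book value $2,865.
Year 7: $71,820 × 1/28 = $2,565. Book value $300.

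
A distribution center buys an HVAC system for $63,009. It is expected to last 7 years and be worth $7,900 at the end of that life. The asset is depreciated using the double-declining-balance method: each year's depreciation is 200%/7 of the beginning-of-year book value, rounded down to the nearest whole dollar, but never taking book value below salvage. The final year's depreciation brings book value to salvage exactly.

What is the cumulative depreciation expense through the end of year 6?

Depreciable base = $63,009 − $7,900 = $55,109.
Year 1: ⌊$63,009 × 200%/7⌋ = $18,002. Book value $45,007.
Year 2: ⌊$45,007 × 200%/7⌋ = $12,859. Book value $32,148.
Year 3: ⌊$32,148 × 200%/7⌋ = $9,185. Book value $22,963.
Year 4: ⌊$22,963 × 200%/7⌋ = $6,560. Book value $16,403.
Year 5: ⌊$16,403 × 200%/7⌋ = $4,686. Book value $11,717.
Year 6: ⌊$11,717 × 200%/7⌋ = $3,347. Book value $8,370.
Accumulated through year 6 = $63,009 − $8,370 = $54,639.

$54,639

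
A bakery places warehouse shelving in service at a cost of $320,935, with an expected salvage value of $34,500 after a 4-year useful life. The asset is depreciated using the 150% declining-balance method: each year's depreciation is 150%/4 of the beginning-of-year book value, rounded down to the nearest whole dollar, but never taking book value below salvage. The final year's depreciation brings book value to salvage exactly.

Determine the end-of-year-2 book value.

$125,366

Depreciable base = $320,935 − $34,500 = $286,435.
Year 1: ⌊$320,935 × 150%/4⌋ = $120,350. Book value $200,585.
Year 2: ⌊$200,585 × 150%/4⌋ = $75,219. Book value $125,366.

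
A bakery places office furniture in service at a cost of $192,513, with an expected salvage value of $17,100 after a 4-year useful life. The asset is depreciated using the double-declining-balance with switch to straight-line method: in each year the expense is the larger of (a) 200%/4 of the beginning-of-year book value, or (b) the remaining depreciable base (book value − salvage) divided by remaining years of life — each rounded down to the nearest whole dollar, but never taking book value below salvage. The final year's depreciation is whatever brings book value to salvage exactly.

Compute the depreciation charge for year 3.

$24,064

Depreciable base = $192,513 − $17,100 = $175,413.
Year 1: DB = ⌊$192,513 × 200%/4⌋ = $96,256; SL = ⌊$175,413/4⌋ = $43,853 → take DB $96,256. Book value $96,257.
Year 2: DB = ⌊$96,257 × 200%/4⌋ = $48,128; SL = ⌊$79,157/3⌋ = $26,385 → take DB $48,128. Book value $48,129.
Year 3: DB = ⌊$48,129 × 200%/4⌋ = $24,064; SL = ⌊$31,029/2⌋ = $15,514 → take DB $24,064. Book value $24,065.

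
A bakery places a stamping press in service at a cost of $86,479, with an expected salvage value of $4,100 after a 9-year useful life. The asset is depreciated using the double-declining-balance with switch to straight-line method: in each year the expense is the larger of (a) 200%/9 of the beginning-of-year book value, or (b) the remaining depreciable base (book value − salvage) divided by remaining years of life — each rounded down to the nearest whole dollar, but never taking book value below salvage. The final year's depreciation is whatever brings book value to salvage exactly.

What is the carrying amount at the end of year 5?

$24,616

Depreciable base = $86,479 − $4,100 = $82,379.
Year 1: DB = ⌊$86,479 × 200%/9⌋ = $19,217; SL = ⌊$82,379/9⌋ = $9,153 → take DB $19,217. Book value $67,262.
Year 2: DB = ⌊$67,262 × 200%/9⌋ = $14,947; SL = ⌊$63,162/8⌋ = $7,895 → take DB $14,947. Book value $52,315.
Year 3: DB = ⌊$52,315 × 200%/9⌋ = $11,625; SL = ⌊$48,215/7⌋ = $6,887 → take DB $11,625. Book value $40,690.
Year 4: DB = ⌊$40,690 × 200%/9⌋ = $9,042; SL = ⌊$36,590/6⌋ = $6,098 → take DB $9,042. Book value $31,648.
Year 5: DB = ⌊$31,648 × 200%/9⌋ = $7,032; SL = ⌊$27,548/5⌋ = $5,509 → take DB $7,032. Book value $24,616.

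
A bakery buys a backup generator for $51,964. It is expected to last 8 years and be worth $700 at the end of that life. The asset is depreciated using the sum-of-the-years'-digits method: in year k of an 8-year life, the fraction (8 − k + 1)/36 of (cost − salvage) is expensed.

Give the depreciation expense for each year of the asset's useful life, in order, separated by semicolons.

$11,392; $9,968; $8,544; $7,120; $5,696; $4,272; $2,848; $1,424

Depreciable base = $51,964 − $700 = $51,264.
Sum of the years' digits = 8+7+6+5+4+3+2+1 = 36.
Year 1: $51,264 × 8/36 = $11,392. Book value $40,572.
Year 2: $51,264 × 7/36 = $9,968. Book value $30,604.
Year 3: $51,264 × 6/36 = $8,544. Book value $22,060.
Year 4: $51,264 × 5/36 = $7,120. Book value $14,940.
Year 5: $51,264 × 4/36 = $5,696. Book value $9,244.
Year 6: $51,264 × 3/36 = $4,272. Book value $4,972.
Year 7: $51,264 × 2/36 = $2,848. Book value $2,124.
Year 8: $51,264 × 1/36 = $1,424. Book value $700.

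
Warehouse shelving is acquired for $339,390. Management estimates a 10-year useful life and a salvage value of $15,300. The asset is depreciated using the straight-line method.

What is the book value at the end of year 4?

$209,754

Depreciable base = $339,390 − $15,300 = $324,090.
Annual expense = $324,090 / 10 = $32,409.
End of year 1: book value $306,981.
End of year 2: book value $274,572.
End of year 3: book value $242,163.
End of year 4: book value $209,754.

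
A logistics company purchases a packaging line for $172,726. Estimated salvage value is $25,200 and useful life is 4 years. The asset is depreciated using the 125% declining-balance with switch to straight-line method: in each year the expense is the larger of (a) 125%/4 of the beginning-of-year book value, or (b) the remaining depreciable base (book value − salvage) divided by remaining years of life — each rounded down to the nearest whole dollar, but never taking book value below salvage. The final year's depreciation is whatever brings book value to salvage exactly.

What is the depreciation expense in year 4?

Depreciable base = $172,726 − $25,200 = $147,526.
Year 1: DB = ⌊$172,726 × 125%/4⌋ = $53,976; SL = ⌊$147,526/4⌋ = $36,881 → take DB $53,976. Book value $118,750.
Year 2: DB = ⌊$118,750 × 125%/4⌋ = $37,109; SL = ⌊$93,550/3⌋ = $31,183 → take DB $37,109. Book value $81,641.
Year 3: DB = ⌊$81,641 × 125%/4⌋ = $25,512; SL = ⌊$56,441/2⌋ = $28,220 → take SL $28,220. Book value $53,421.
Year 4 (final): $53,421 − $25,200 = $28,221. Book value $25,200.

$28,221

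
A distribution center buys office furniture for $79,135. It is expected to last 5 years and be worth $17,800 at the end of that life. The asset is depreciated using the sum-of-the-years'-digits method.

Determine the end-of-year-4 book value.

Depreciable base = $79,135 − $17,800 = $61,335.
Sum of the years' digits = 5+4+3+2+1 = 15.
Year 1: $61,335 × 5/15 = $20,445. Book value $58,690.
Year 2: $61,335 × 4/15 = $16,356. Book value $42,334.
Year 3: $61,335 × 3/15 = $12,267. Book value $30,067.
Year 4: $61,335 × 2/15 = $8,178. Book value $21,889.

$21,889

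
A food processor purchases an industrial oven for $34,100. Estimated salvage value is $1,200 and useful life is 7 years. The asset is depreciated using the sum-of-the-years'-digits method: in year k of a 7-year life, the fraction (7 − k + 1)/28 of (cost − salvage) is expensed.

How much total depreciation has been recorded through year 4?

Depreciable base = $34,100 − $1,200 = $32,900.
Sum of the years' digits = 7+6+5+4+3+2+1 = 28.
Year 1: $32,900 × 7/28 = $8,225. Book value $25,875.
Year 2: $32,900 × 6/28 = $7,050. Book value $18,825.
Year 3: $32,900 × 5/28 = $5,875. Book value $12,950.
Year 4: $32,900 × 4/28 = $4,700. Book value $8,250.
Accumulated through year 4 = $34,100 − $8,250 = $25,850.

$25,850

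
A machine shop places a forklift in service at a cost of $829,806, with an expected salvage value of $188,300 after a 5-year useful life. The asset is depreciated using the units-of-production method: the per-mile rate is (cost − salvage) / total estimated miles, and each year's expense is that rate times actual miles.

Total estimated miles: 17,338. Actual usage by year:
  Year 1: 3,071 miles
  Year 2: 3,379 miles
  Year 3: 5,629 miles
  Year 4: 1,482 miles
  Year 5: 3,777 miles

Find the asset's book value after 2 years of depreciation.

Depreciable base = $829,806 − $188,300 = $641,506.
Rate = $641,506 / 17,338 miles = $37 per mile.
Year 1: 3,071 × $37 = $113,627. Book value $716,179.
Year 2: 3,379 × $37 = $125,023. Book value $591,156.

$591,156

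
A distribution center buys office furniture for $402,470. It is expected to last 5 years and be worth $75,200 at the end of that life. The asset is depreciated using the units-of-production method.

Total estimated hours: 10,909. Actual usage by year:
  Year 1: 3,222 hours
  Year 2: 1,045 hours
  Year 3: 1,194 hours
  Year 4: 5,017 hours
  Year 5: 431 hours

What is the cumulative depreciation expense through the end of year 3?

Depreciable base = $402,470 − $75,200 = $327,270.
Rate = $327,270 / 10,909 hours = $30 per hour.
Year 1: 3,222 × $30 = $96,660. Book value $305,810.
Year 2: 1,045 × $30 = $31,350. Book value $274,460.
Year 3: 1,194 × $30 = $35,820. Book value $238,640.
Accumulated through year 3 = $402,470 − $238,640 = $163,830.

$163,830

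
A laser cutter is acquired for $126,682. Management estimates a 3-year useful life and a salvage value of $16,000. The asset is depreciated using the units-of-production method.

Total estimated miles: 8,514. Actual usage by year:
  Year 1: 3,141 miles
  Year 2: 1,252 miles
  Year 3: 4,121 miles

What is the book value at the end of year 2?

Depreciable base = $126,682 − $16,000 = $110,682.
Rate = $110,682 / 8,514 miles = $13 per mile.
Year 1: 3,141 × $13 = $40,833. Book value $85,849.
Year 2: 1,252 × $13 = $16,276. Book value $69,573.

$69,573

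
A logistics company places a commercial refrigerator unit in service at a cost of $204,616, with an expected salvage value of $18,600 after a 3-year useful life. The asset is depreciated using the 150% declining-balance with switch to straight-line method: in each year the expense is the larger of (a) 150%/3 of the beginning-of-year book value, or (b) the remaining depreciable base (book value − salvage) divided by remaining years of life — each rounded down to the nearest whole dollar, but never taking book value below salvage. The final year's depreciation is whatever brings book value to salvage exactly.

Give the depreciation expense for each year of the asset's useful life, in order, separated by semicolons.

Depreciable base = $204,616 − $18,600 = $186,016.
Year 1: DB = ⌊$204,616 × 150%/3⌋ = $102,308; SL = ⌊$186,016/3⌋ = $62,005 → take DB $102,308. Book value $102,308.
Year 2: DB = ⌊$102,308 × 150%/3⌋ = $51,154; SL = ⌊$83,708/2⌋ = $41,854 → take DB $51,154. Book value $51,154.
Year 3 (final): $51,154 − $18,600 = $32,554. Book value $18,600.

$102,308; $51,154; $32,554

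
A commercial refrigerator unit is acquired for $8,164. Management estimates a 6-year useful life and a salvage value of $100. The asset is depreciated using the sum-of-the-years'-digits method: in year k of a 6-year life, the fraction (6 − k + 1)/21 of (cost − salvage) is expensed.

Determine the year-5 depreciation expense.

Depreciable base = $8,164 − $100 = $8,064.
Sum of the years' digits = 6+5+4+3+2+1 = 21.
Year 1: $8,064 × 6/21 = $2,304. Book value $5,860.
Year 2: $8,064 × 5/21 = $1,920. Book value $3,940.
Year 3: $8,064 × 4/21 = $1,536. Book value $2,404.
Year 4: $8,064 × 3/21 = $1,152. Book value $1,252.
Year 5: $8,064 × 2/21 = $768. Book value $484.

$768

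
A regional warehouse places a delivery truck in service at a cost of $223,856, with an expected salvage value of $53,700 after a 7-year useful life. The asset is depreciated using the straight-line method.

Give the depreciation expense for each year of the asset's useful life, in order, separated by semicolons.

$24,308; $24,308; $24,308; $24,308; $24,308; $24,308; $24,308

Depreciable base = $223,856 − $53,700 = $170,156.
Annual expense = $170,156 / 7 = $24,308.
End of year 1: book value $199,548.
End of year 2: book value $175,240.
End of year 3: book value $150,932.
End of year 4: book value $126,624.
End of year 5: book value $102,316.
End of year 6: book value $78,008.
End of year 7: book value $53,700.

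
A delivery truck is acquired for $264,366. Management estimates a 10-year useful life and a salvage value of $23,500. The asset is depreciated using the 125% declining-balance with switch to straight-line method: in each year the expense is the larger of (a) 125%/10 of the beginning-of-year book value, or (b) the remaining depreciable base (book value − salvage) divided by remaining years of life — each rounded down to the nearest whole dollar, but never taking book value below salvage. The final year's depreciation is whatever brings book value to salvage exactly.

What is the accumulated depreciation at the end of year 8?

Depreciable base = $264,366 − $23,500 = $240,866.
Year 1: DB = ⌊$264,366 × 125%/10⌋ = $33,045; SL = ⌊$240,866/10⌋ = $24,086 → take DB $33,045. Book value $231,321.
Year 2: DB = ⌊$231,321 × 125%/10⌋ = $28,915; SL = ⌊$207,821/9⌋ = $23,091 → take DB $28,915. Book value $202,406.
Year 3: DB = ⌊$202,406 × 125%/10⌋ = $25,300; SL = ⌊$178,906/8⌋ = $22,363 → take DB $25,300. Book value $177,106.
Year 4: DB = ⌊$177,106 × 125%/10⌋ = $22,138; SL = ⌊$153,606/7⌋ = $21,943 → take DB $22,138. Book value $154,968.
Year 5: DB = ⌊$154,968 × 125%/10⌋ = $19,371; SL = ⌊$131,468/6⌋ = $21,911 → take SL $21,911. Book value $133,057.
Year 6: DB = ⌊$133,057 × 125%/10⌋ = $16,632; SL = ⌊$109,557/5⌋ = $21,911 → take SL $21,911. Book value $111,146.
Year 7: DB = ⌊$111,146 × 125%/10⌋ = $13,893; SL = ⌊$87,646/4⌋ = $21,911 → take SL $21,911. Book value $89,235.
Year 8: DB = ⌊$89,235 × 125%/10⌋ = $11,154; SL = ⌊$65,735/3⌋ = $21,911 → take SL $21,911. Book value $67,324.
Accumulated through year 8 = $264,366 − $67,324 = $197,042.

$197,042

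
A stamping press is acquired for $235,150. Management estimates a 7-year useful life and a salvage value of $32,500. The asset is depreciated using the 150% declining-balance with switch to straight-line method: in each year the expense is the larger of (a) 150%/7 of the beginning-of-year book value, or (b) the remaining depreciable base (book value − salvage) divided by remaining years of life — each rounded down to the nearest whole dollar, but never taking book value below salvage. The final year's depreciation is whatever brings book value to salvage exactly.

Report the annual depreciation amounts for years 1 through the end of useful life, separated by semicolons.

$50,389; $39,591; $31,107; $24,442; $19,204; $18,958; $18,959

Depreciable base = $235,150 − $32,500 = $202,650.
Year 1: DB = ⌊$235,150 × 150%/7⌋ = $50,389; SL = ⌊$202,650/7⌋ = $28,950 → take DB $50,389. Book value $184,761.
Year 2: DB = ⌊$184,761 × 150%/7⌋ = $39,591; SL = ⌊$152,261/6⌋ = $25,376 → take DB $39,591. Book value $145,170.
Year 3: DB = ⌊$145,170 × 150%/7⌋ = $31,107; SL = ⌊$112,670/5⌋ = $22,534 → take DB $31,107. Book value $114,063.
Year 4: DB = ⌊$114,063 × 150%/7⌋ = $24,442; SL = ⌊$81,563/4⌋ = $20,390 → take DB $24,442. Book value $89,621.
Year 5: DB = ⌊$89,621 × 150%/7⌋ = $19,204; SL = ⌊$57,121/3⌋ = $19,040 → take DB $19,204. Book value $70,417.
Year 6: DB = ⌊$70,417 × 150%/7⌋ = $15,089; SL = ⌊$37,917/2⌋ = $18,958 → take SL $18,958. Book value $51,459.
Year 7 (final): $51,459 − $32,500 = $18,959. Book value $32,500.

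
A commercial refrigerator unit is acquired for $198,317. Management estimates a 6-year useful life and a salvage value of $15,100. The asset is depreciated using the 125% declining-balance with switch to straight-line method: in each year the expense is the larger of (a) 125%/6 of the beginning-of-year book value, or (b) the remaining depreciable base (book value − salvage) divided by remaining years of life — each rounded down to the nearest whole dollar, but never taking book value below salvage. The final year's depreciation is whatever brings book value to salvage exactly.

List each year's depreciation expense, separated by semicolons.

Depreciable base = $198,317 − $15,100 = $183,217.
Year 1: DB = ⌊$198,317 × 125%/6⌋ = $41,316; SL = ⌊$183,217/6⌋ = $30,536 → take DB $41,316. Book value $157,001.
Year 2: DB = ⌊$157,001 × 125%/6⌋ = $32,708; SL = ⌊$141,901/5⌋ = $28,380 → take DB $32,708. Book value $124,293.
Year 3: DB = ⌊$124,293 × 125%/6⌋ = $25,894; SL = ⌊$109,193/4⌋ = $27,298 → take SL $27,298. Book value $96,995.
Year 4: DB = ⌊$96,995 × 125%/6⌋ = $20,207; SL = ⌊$81,895/3⌋ = $27,298 → take SL $27,298. Book value $69,697.
Year 5: DB = ⌊$69,697 × 125%/6⌋ = $14,520; SL = ⌊$54,597/2⌋ = $27,298 → take SL $27,298. Book value $42,399.
Year 6 (final): $42,399 − $15,100 = $27,299. Book value $15,100.

$41,316; $32,708; $27,298; $27,298; $27,298; $27,299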